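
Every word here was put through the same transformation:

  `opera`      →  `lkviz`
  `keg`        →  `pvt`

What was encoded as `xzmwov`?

Each pair mirrors across the alphabet (o↔l, p↔k, e↔v): positions sum to 25. Each letter is replaced by its mirror in the alphabet: a↔z, b↔y, c↔x, and so on (the Atbash cipher).
Reversing it on xzmwov: x↔c, z↔a, m↔n, w↔d, o↔l, v↔e.

candle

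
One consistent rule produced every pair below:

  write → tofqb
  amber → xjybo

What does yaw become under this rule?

vxt

Compare letters: w→t is +23, r→o is +23, i→f is +23 — a constant shift. Every letter moves 23 places later in the alphabet, wrapping around z→a.
Applying it to yaw: y+23=v, a+23=x, w+23=t.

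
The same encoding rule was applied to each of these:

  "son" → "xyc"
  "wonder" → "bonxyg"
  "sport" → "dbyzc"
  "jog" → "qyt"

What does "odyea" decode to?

quote

The output letters match the input read backwards, each shifted +10: son reversed is nos. Two steps: reverse the string, then apply a Caesar shift of +10.
Reversing it on odyea: shift back: o−10=e, d−10=t, y−10=o, e−10=u, a−10=q → etouq; then reverse → quote.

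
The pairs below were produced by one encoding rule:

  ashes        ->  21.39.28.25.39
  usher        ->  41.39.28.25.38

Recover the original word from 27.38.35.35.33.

a is letter #1 and maps to 21: an offset of 20. Letters become their 1-based position plus 20 (so a→21, b→22, …).
Reversing it on 27.38.35.35.33: 27→(27−20)÷1=7=g, 38→(38−20)÷1=18=r, 35→(35−20)÷1=15=o, 35→(35−20)÷1=15=o, 33→(33−20)÷1=13=m.

groom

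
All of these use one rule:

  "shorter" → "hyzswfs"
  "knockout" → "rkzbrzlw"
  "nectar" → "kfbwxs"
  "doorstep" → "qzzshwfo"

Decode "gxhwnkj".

lasting

Treating letters as 0–25, the rule is x ↦ 15x + 23 (mod 26).
Undoing it on gxhwnkj: g(6)→7·(6−23)≡11=l; x(23)→7·(23−23)≡0=a; h(7)→7·(7−23)≡18=s; w(22)→7·(22−23)≡19=t; n(13)→7·(13−23)≡8=i; k(10)→7·(10−23)≡13=n; j(9)→7·(9−23)≡6=g (all mod 26).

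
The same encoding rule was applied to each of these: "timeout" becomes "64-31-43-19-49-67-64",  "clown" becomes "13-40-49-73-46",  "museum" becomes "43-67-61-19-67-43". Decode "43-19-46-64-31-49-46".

mention

t(#20)→64 and i(#9)→31: differences scale by 3, so n = 3·pos + 4. With a=1..z=26, the number is 3·pos + 4.
Decoding 43-19-46-64-31-49-46: 43→(43−4)÷3=13=m, 19→(19−4)÷3=5=e, 46→(46−4)÷3=14=n, 64→(64−4)÷3=20=t, 31→(31−4)÷3=9=i, 49→(49−4)÷3=15=o, 46→(46−4)÷3=14=n.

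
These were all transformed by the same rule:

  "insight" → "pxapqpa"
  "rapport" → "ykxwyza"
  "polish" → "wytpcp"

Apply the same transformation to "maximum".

tkfpwct

The shifts repeat in a cycle of length 3: positions 0,1,… shift by +7, +10, +8, then the pattern repeats.
On maximum: m+7=t, a+10=k, x+8=f, i+7=p, m+10=w, u+8=c, m+7=t.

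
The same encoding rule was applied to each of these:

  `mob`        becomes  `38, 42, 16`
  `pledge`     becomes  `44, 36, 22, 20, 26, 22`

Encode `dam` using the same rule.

m(#13)→38 and o(#15)→42: differences scale by 2, so n = 2·pos + 12. Each letter becomes 2×(its alphabet position, a=1..z=26) + 12.
On dam: d=4→20, a=1→14, m=13→38.

20, 14, 38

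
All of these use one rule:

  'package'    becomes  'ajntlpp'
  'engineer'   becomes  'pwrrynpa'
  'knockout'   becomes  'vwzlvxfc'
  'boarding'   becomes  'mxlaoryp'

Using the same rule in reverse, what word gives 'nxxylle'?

Shifts by position in package: pos 0: p→a (+11), pos 1: a→j (+9), pos 2: c→n (+11), pos 3: k→t (+9) — repeating every 2. It's a Vigenère-style cipher with numeric key [11,9]: position i shifts by key[i mod 2].
Reversing it on nxxylle: n−11=c, x−9=o, x−11=m, y−9=p, l−11=a, l−9=c, e−11=t.

compact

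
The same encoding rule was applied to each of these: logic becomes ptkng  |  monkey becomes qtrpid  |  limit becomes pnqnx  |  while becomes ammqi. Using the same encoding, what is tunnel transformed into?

Shifts by position in logic: pos 0: l→p (+4), pos 1: o→t (+5), pos 2: g→k (+4), pos 3: i→n (+5) — repeating every 2. It's a Vigenère-style cipher with numeric key [4,5]: position i shifts by key[i mod 2].
For tunnel: t+4=x, u+5=z, n+4=r, n+5=s, e+4=i, l+5=q.

xzrsiq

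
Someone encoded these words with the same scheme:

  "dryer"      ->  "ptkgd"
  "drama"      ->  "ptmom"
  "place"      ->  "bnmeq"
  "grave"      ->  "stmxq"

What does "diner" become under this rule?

A repeating key of period 2 is used — shifts +12, +2 over and over.
Applying it to diner: d+12=p, i+2=k, n+12=z, e+2=g, r+12=d.

pkzgd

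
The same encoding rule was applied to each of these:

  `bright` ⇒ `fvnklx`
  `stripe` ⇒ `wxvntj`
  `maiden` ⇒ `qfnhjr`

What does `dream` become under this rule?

The shift depends on letter class: consonant b→f is +4, but vowel i→n is +5. The rule splits by letter class: vowels +5, consonants +4.
For dream: d(cons)+4=h, r(cons)+4=v, e(vowel)+5=j, a(vowel)+5=f, m(cons)+4=q.

hvjfq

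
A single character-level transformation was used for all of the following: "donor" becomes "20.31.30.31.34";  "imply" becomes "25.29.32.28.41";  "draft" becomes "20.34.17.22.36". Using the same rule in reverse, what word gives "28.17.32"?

lap

d is letter #4 and maps to 20: an offset of 16. Each letter is replaced by its alphabet position (a=1..z=26) + 16.
Reversing it on 28.17.32: 28→(28−16)÷1=12=l, 17→(17−16)÷1=1=a, 32→(32−16)÷1=16=p.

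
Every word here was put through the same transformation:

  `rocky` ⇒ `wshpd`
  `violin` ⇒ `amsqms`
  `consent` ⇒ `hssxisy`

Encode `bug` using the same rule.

gyl

The shift depends on letter class: consonant r→w is +5, but vowel o→s is +4. Two shifts are in play — +4 for a/e/i/o/u, +5 for every other letter.
On bug: b(cons)+5=g, u(vowel)+4=y, g(cons)+5=l.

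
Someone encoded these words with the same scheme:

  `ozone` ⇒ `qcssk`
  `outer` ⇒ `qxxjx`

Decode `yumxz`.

wrist

In ozone: o→q is +2, z→c is +3, o→s is +4, n→s is +5 — the shift increases by 1 each position. The shift increases by 1 at each position, starting from +2: 2, 3, 4, ….
Decoding yumxz: y−2=w, u−3=r, m−4=i, x−5=s, z−6=t.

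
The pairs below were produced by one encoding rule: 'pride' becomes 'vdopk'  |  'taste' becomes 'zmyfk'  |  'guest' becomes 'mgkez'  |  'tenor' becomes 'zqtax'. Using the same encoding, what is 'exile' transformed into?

kjoxk

Shifts by position in pride: pos 0: p→v (+6), pos 1: r→d (+12), pos 2: i→o (+6), pos 3: d→p (+12) — repeating every 2. The shifts repeat in a cycle of length 2: positions 0,1,… shift by +6, +12, then the pattern repeats.
For exile: e+6=k, x+12=j, i+6=o, l+12=x, e+6=k.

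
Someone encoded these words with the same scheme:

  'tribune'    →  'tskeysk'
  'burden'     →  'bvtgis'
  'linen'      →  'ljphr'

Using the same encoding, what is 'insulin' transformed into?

iouxpnt

In tribune: t→t is +0, r→s is +1, i→k is +2, b→e is +3 — the shift increases by 1 each position. Each letter shifts forward by its position index (0, 1, 2, …) — the shift grows by one for each successive letter.
On insulin: i+0=i, n+1=o, s+2=u, u+3=x, l+4=p, i+5=n, n+6=t.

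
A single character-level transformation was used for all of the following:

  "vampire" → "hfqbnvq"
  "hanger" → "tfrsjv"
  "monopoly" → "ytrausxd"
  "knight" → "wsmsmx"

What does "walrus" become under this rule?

ifpdzw

The shifts repeat in a cycle of length 3: positions 0,1,… shift by +12, +5, +4, then the pattern repeats.
On walrus: w+12=i, a+5=f, l+4=p, r+12=d, u+5=z, s+4=w.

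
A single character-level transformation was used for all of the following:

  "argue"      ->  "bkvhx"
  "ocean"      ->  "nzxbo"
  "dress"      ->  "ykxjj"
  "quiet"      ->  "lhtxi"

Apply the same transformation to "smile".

This is an affine cipher: with a=0,…,z=25, each position x becomes (25x+1) mod 26.
For smile: s(18)→25·18+1≡9=j; m(12)→25·12+1≡15=p; i(8)→25·8+1≡19=t; l(11)→25·11+1≡16=q; e(4)→25·4+1≡23=x (all mod 26).

jptqx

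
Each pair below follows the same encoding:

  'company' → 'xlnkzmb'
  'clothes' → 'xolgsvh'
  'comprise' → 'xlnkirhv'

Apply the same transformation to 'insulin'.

Each pair mirrors across the alphabet (c↔x, o↔l, m↔n): positions sum to 25. Each letter is replaced by its mirror in the alphabet: a↔z, b↔y, c↔x, and so on (the Atbash cipher).
For insulin: i↔r, n↔m, s↔h, u↔f, l↔o, i↔r, n↔m.

rmhform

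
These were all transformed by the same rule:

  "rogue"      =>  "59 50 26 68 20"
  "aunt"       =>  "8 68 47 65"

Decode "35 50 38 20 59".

r(#18)→59 and o(#15)→50: differences scale by 3, so n = 3·pos + 5. With a=1..z=26, the number is 3·pos + 5.
Decoding 35 50 38 20 59: 35→(35−5)÷3=10=j, 50→(50−5)÷3=15=o, 38→(38−5)÷3=11=k, 20→(20−5)÷3=5=e, 59→(59−5)÷3=18=r.

joker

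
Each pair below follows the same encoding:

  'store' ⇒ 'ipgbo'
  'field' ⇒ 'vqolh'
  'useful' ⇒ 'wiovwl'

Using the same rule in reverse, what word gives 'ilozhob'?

slender

s(18)→i(8) and t(19)→p(15) fit y≡7x+12 (mod 26); the inverse of 7 mod 26 is 15. Each letter's alphabet position (a=0..z=25) is mapped through 7·x+12 mod 26 — an affine cipher.
Decoding ilozhob: i(8)→15·(8−12)≡18=s; l(11)→15·(11−12)≡11=l; o(14)→15·(14−12)≡4=e; z(25)→15·(25−12)≡13=n; h(7)→15·(7−12)≡3=d; o(14)→15·(14−12)≡4=e; b(1)→15·(1−12)≡17=r (all mod 26).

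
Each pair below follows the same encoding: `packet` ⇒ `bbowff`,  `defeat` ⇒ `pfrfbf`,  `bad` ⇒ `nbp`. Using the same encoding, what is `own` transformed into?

The shift depends on letter class: consonant p→b is +12, but vowel a→b is +1. Vowels shift forward by 1 and consonants shift forward by 12.
On own: o(vowel)+1=p, w(cons)+12=i, n(cons)+12=z.

piz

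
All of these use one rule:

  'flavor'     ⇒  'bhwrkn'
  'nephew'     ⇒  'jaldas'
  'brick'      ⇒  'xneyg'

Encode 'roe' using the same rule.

nka

Compare letters: f→b is +22, l→h is +22, a→w is +22 — a constant shift. Each letter is shifted forward by 22 in the alphabet (a Caesar shift of +22).
On roe: r+22=n, o+22=k, e+22=a.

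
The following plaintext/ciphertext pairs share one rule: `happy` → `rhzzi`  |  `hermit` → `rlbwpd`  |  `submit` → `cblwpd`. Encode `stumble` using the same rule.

The shift depends on letter class: consonant h→r is +10, but vowel a→h is +7. Two shifts are in play — +7 for a/e/i/o/u, +10 for every other letter.
On stumble: s(cons)+10=c, t(cons)+10=d, u(vowel)+7=b, m(cons)+10=w, b(cons)+10=l, l(cons)+10=v, e(vowel)+7=l.

cdbwlvl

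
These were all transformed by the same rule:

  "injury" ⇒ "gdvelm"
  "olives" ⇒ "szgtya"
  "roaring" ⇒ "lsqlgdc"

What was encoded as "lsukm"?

i(8)→g(6) and n(13)→d(3) fit y≡15x+16 (mod 26); the inverse of 15 mod 26 is 7. This is an affine cipher: with a=0,…,z=25, each position x becomes (15x+16) mod 26.
Reversing it on lsukm: l(11)→7·(11−16)≡17=r; s(18)→7·(18−16)≡14=o; u(20)→7·(20−16)≡2=c; k(10)→7·(10−16)≡10=k; m(12)→7·(12−16)≡24=y (all mod 26).

rocky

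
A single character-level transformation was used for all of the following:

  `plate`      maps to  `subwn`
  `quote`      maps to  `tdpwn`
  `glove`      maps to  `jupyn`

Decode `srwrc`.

A repeating key of period 3 is used — shifts +3, +9, +1 over and over.
Reversing it on srwrc: s−3=p, r−9=i, w−1=v, r−3=o, c−9=t.

pivot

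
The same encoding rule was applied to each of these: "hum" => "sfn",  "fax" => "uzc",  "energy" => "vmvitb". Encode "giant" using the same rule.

Each pair mirrors across the alphabet (h↔s, u↔f, m↔n): positions sum to 25. This is the alphabet-reversal cipher (Atbash): a becomes z, b becomes y, etc.
For giant: g↔t, i↔r, a↔z, n↔m, t↔g.

trzmg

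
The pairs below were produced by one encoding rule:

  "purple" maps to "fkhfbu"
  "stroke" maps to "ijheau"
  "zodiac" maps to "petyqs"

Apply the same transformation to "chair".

sxqyh

This is a Caesar cipher with shift 16.
On chair: c+16=s, h+16=x, a+16=q, i+16=y, r+16=h.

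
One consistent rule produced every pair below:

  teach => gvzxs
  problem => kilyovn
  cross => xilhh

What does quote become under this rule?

Each pair mirrors across the alphabet (t↔g, e↔v, a↔z): positions sum to 25. This is the alphabet-reversal cipher (Atbash): a becomes z, b becomes y, etc.
On quote: q↔j, u↔f, o↔l, t↔g, e↔v.

jflgv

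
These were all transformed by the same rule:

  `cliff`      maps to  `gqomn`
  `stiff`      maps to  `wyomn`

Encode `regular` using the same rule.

vjmbtjb

In cliff: c→g is +4, l→q is +5, i→o is +6, f→m is +7 — the shift increases by 1 each position. The shift increases by 1 at each position, starting from +4: 4, 5, 6, ….
For regular: r+4=v, e+5=j, g+6=m, u+7=b, l+8=t, a+9=j, r+10=b.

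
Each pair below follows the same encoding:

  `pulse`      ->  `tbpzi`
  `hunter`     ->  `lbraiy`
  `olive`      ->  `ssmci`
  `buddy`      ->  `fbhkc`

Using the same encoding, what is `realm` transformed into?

vlesq

Shifts by position in pulse: pos 0: p→t (+4), pos 1: u→b (+7), pos 2: l→p (+4), pos 3: s→z (+7) — repeating every 2. The shifts repeat in a cycle of length 2: positions 0,1,… shift by +4, +7, then the pattern repeats.
On realm: r+4=v, e+7=l, a+4=e, l+7=s, m+4=q.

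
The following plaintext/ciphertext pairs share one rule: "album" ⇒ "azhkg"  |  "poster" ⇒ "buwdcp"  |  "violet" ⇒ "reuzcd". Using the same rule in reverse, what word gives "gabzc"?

maple

a(0)→a(0) and l(11)→z(25) fit y≡7x+0 (mod 26); the inverse of 7 mod 26 is 15. Each letter's alphabet position (a=0..z=25) is mapped through 7·x+0 mod 26 — an affine cipher.
Decoding gabzc: g(6)→15·(6−0)≡12=m; a(0)→15·(0−0)≡0=a; b(1)→15·(1−0)≡15=p; z(25)→15·(25−0)≡11=l; c(2)→15·(2−0)≡4=e (all mod 26).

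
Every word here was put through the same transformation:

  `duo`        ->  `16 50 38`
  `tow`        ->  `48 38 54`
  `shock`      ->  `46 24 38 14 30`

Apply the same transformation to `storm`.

46 48 38 44 34

d(#4)→16 and u(#21)→50: differences scale by 2, so n = 2·pos + 8. The formula is n = 2×(alphabet index, a=1) + 8.
For storm: s=19→46, t=20→48, o=15→38, r=18→44, m=13→34.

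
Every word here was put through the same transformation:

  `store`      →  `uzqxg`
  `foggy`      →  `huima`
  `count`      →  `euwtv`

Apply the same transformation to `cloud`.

Shifts by position in store: pos 0: s→u (+2), pos 1: t→z (+6), pos 2: o→q (+2), pos 3: r→x (+6) — repeating every 2. The shifts repeat in a cycle of length 2: positions 0,1,… shift by +2, +6, then the pattern repeats.
Applying it to cloud: c+2=e, l+6=r, o+2=q, u+6=a, d+2=f.

erqaf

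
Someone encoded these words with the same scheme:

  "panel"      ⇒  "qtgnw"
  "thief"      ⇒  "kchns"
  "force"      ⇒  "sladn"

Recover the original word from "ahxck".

p(15)→q(16) and a(0)→t(19) fit y≡5x+19 (mod 26); the inverse of 5 mod 26 is 21. Each letter's alphabet position (a=0..z=25) is mapped through 5·x+19 mod 26 — an affine cipher.
Undoing it on ahxck: a(0)→21·(0−19)≡17=r; h(7)→21·(7−19)≡8=i; x(23)→21·(23−19)≡6=g; c(2)→21·(2−19)≡7=h; k(10)→21·(10−19)≡19=t (all mod 26).

right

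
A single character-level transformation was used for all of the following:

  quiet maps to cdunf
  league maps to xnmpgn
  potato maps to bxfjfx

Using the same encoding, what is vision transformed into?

hreraw

The shifts repeat in a cycle of length 2: positions 0,1,… shift by +12, +9, then the pattern repeats.
On vision: v+12=h, i+9=r, s+12=e, i+9=r, o+12=a, n+9=w.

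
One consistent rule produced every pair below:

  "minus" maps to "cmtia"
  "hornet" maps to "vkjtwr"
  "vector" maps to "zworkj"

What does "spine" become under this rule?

abmtw

This is an affine cipher: with a=0,…,z=25, each position x becomes (17x+6) mod 26.
For spine: s(18)→17·18+6≡0=a; p(15)→17·15+6≡1=b; i(8)→17·8+6≡12=m; n(13)→17·13+6≡19=t; e(4)→17·4+6≡22=w (all mod 26).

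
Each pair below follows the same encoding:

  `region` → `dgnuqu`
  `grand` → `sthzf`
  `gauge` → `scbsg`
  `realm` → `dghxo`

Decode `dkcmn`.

Shifts by position in region: pos 0: r→d (+12), pos 1: e→g (+2), pos 2: g→n (+7), pos 3: i→u (+12), pos 4: o→q (+2), pos 5: n→u (+7) — repeating every 3. It's a Vigenère-style cipher with numeric key [12,2,7]: position i shifts by key[i mod 3].
Undoing it on dkcmn: d−12=r, k−2=i, c−7=v, m−12=a, n−2=l.

rival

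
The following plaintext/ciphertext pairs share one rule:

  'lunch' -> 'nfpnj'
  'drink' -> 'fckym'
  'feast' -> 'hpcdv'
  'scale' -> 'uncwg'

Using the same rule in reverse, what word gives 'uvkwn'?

Shifts by position in lunch: pos 0: l→n (+2), pos 1: u→f (+11), pos 2: n→p (+2), pos 3: c→n (+11) — repeating every 2. The shifts repeat in a cycle of length 2: positions 0,1,… shift by +2, +11, then the pattern repeats.
Decoding uvkwn: u−2=s, v−11=k, k−2=i, w−11=l, n−2=l.

skill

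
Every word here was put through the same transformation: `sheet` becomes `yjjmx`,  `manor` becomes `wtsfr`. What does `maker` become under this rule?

The output letters match the input read backwards, each shifted +5: sheet reversed is teehs. Read the word backwards and shift each letter +5.
Applying it to maker: reverse → rekam; then shift: r+5=w, e+5=j, k+5=p, a+5=f, m+5=r.

wjpfr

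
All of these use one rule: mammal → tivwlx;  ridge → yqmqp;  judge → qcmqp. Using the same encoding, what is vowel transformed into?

cwfow

Letter i (0-indexed) is shifted by i+7, so successive shifts are 7, 8, 9, ….
On vowel: v+7=c, o+8=w, w+9=f, e+10=o, l+11=w.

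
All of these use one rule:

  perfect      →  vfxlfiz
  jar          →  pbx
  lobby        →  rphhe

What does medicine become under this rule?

sfjjijtf

The shift depends on letter class: consonant p→v is +6, but vowel e→f is +1. Vowels shift forward by 1 and consonants shift forward by 6.
For medicine: m(cons)+6=s, e(vowel)+1=f, d(cons)+6=j, i(vowel)+1=j, c(cons)+6=i, i(vowel)+1=j, n(cons)+6=t, e(vowel)+1=f.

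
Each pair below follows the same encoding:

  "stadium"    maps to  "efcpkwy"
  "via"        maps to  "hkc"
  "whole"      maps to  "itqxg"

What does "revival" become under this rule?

The shift depends on letter class: consonant s→e is +12, but vowel a→c is +2. Two shifts are in play — +2 for a/e/i/o/u, +12 for every other letter.
Applying it to revival: r(cons)+12=d, e(vowel)+2=g, v(cons)+12=h, i(vowel)+2=k, v(cons)+12=h, a(vowel)+2=c, l(cons)+12=x.

dghkhcx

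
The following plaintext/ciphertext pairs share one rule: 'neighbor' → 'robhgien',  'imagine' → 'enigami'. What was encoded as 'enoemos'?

The output letters match the input read backwards: neighbor reversed is robhgien. It's just the letters in reverse order.
Reversing it on enoemos: then reverse → someone.

someone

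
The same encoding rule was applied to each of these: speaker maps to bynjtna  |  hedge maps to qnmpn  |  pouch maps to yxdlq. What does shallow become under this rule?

Compare letters: s→b is +9, p→y is +9, e→n is +9 — a constant shift. This is a Caesar cipher with shift 9.
For shallow: s+9=b, h+9=q, a+9=j, l+9=u, l+9=u, o+9=x, w+9=f.

bqjuuxf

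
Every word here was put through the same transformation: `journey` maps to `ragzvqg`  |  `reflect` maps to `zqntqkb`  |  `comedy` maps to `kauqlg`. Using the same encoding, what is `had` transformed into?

The shift depends on letter class: consonant j→r is +8, but vowel o→a is +12. The rule splits by letter class: vowels +12, consonants +8.
Applying it to had: h(cons)+8=p, a(vowel)+12=m, d(cons)+8=l.

pml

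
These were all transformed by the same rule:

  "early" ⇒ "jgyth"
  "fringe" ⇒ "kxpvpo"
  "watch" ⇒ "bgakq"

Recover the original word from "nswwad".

import

Each letter shifts forward by (position + 5), i.e. 5, 6, 7, … — the shift grows by one for each successive letter.
Reversing it on nswwad: n−5=i, s−6=m, w−7=p, w−8=o, a−9=r, d−10=t.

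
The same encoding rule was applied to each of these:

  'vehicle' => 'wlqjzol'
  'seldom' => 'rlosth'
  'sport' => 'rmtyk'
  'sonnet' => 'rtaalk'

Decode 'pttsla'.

v(21)→w(22) and e(4)→l(11) fit y≡19x+13 (mod 26); the inverse of 19 mod 26 is 11. Each letter's alphabet position (a=0..z=25) is mapped through 19·x+13 mod 26 — an affine cipher.
Undoing it on pttsla: p(15)→11·(15−13)≡22=w; t(19)→11·(19−13)≡14=o; t(19)→11·(19−13)≡14=o; s(18)→11·(18−13)≡3=d; l(11)→11·(11−13)≡4=e; a(0)→11·(0−13)≡13=n (all mod 26).

wooden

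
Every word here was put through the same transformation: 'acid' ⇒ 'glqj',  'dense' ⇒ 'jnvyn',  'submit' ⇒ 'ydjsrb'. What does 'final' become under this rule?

Shifts by position in acid: pos 0: a→g (+6), pos 1: c→l (+9), pos 2: i→q (+8), pos 3: d→j (+6) — repeating every 3. The shifts repeat in a cycle of length 3: positions 0,1,… shift by +6, +9, +8, then the pattern repeats.
For final: f+6=l, i+9=r, n+8=v, a+6=g, l+9=u.

lrvgu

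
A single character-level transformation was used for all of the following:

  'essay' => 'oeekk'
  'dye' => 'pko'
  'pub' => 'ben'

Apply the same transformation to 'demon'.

The shift depends on letter class: consonant s→e is +12, but vowel e→o is +10. Vowels shift forward by 10 and consonants shift forward by 12.
Applying it to demon: d(cons)+12=p, e(vowel)+10=o, m(cons)+12=y, o(vowel)+10=y, n(cons)+12=z.

poyyz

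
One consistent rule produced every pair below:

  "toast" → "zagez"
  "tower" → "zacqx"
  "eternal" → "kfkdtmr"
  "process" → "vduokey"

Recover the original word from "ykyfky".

system

Shifts by position in toast: pos 0: t→z (+6), pos 1: o→a (+12), pos 2: a→g (+6), pos 3: s→e (+12) — repeating every 2. The shifts repeat in a cycle of length 2: positions 0,1,… shift by +6, +12, then the pattern repeats.
Undoing it on ykyfky: y−6=s, k−12=y, y−6=s, f−12=t, k−6=e, y−12=m.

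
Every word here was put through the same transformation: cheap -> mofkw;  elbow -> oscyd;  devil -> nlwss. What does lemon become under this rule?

Shifts by position in cheap: pos 0: c→m (+10), pos 1: h→o (+7), pos 2: e→f (+1), pos 3: a→k (+10), pos 4: p→w (+7) — repeating every 3. It's a Vigenère-style cipher with numeric key [10,7,1]: position i shifts by key[i mod 3].
On lemon: l+10=v, e+7=l, m+1=n, o+10=y, n+7=u.

vlnyu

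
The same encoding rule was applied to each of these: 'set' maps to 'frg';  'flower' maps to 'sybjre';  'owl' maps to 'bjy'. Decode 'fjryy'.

swell

Compare letters: s→f is +13, e→r is +13, t→g is +13 — a constant shift. It's a constant shift of +13 (ROT13).
Reversing it on fjryy: f−13=s, j−13=w, r−13=e, y−13=l, y−13=l.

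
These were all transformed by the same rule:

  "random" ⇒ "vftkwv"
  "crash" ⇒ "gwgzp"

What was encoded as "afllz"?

In random: r→v is +4, a→f is +5, n→t is +6, d→k is +7 — the shift increases by 1 each position. Each letter shifts forward by (position + 4), i.e. 4, 5, 6, … — the shift grows by one for each successive letter.
Reversing it on afllz: a−4=w, f−5=a, l−6=f, l−7=e, z−8=r.

wafer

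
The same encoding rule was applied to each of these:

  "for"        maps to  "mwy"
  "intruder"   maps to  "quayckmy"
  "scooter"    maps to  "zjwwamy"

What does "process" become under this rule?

The rule splits by letter class: vowels +8, consonants +7.
On process: p(cons)+7=w, r(cons)+7=y, o(vowel)+8=w, c(cons)+7=j, e(vowel)+8=m, s(cons)+7=z, s(cons)+7=z.

wywjmzz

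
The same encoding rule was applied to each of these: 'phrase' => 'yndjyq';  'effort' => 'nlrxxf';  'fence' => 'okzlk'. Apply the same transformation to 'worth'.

Shifts by position in phrase: pos 0: p→y (+9), pos 1: h→n (+6), pos 2: r→d (+12), pos 3: a→j (+9), pos 4: s→y (+6), pos 5: e→q (+12) — repeating every 3. It's a Vigenère-style cipher with numeric key [9,6,12]: position i shifts by key[i mod 3].
Applying it to worth: w+9=f, o+6=u, r+12=d, t+9=c, h+6=n.

fudcn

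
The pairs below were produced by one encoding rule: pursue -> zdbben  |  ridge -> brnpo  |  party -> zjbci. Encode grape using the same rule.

Shifts by position in pursue: pos 0: p→z (+10), pos 1: u→d (+9), pos 2: r→b (+10), pos 3: s→b (+9) — repeating every 2. A repeating key of period 2 is used — shifts +10, +9 over and over.
For grape: g+10=q, r+9=a, a+10=k, p+9=y, e+10=o.

qakyo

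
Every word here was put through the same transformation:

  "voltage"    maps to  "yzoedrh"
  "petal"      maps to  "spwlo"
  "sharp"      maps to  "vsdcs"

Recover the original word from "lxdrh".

image

Shifts by position in voltage: pos 0: v→y (+3), pos 1: o→z (+11), pos 2: l→o (+3), pos 3: t→e (+11) — repeating every 2. It's a Vigenère-style cipher with numeric key [3,11]: position i shifts by key[i mod 2].
Undoing it on lxdrh: l−3=i, x−11=m, d−3=a, r−11=g, h−3=e.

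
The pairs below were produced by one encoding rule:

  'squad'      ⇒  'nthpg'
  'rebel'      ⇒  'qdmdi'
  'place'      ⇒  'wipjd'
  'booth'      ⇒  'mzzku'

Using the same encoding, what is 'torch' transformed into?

kzqju

This is an affine cipher: with a=0,…,z=25, each position x becomes (23x+15) mod 26.
For torch: t(19)→23·19+15≡10=k; o(14)→23·14+15≡25=z; r(17)→23·17+15≡16=q; c(2)→23·2+15≡9=j; h(7)→23·7+15≡20=u (all mod 26).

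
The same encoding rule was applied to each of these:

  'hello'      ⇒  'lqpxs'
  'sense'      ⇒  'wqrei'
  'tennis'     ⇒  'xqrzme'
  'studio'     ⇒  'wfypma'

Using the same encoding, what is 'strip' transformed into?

wfvut

Shifts by position in hello: pos 0: h→l (+4), pos 1: e→q (+12), pos 2: l→p (+4), pos 3: l→x (+12) — repeating every 2. The shifts repeat in a cycle of length 2: positions 0,1,… shift by +4, +12, then the pattern repeats.
On strip: s+4=w, t+12=f, r+4=v, i+12=u, p+4=t.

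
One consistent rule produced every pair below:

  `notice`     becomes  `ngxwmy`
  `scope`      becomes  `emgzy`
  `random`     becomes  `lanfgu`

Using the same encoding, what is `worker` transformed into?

cgliyl

This is an affine cipher: with a=0,…,z=25, each position x becomes (19x+0) mod 26.
Applying it to worker: w(22)→19·22+0≡2=c; o(14)→19·14+0≡6=g; r(17)→19·17+0≡11=l; k(10)→19·10+0≡8=i; e(4)→19·4+0≡24=y; r(17)→19·17+0≡11=l (all mod 26).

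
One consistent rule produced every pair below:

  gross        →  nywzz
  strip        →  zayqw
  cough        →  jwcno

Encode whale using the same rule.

doism

The shift depends on letter class: consonant g→n is +7, but vowel o→w is +8. The rule splits by letter class: vowels +8, consonants +7.
On whale: w(cons)+7=d, h(cons)+7=o, a(vowel)+8=i, l(cons)+7=s, e(vowel)+8=m.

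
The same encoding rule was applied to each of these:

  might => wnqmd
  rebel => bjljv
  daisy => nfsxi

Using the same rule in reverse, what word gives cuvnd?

split

Shifts by position in might: pos 0: m→w (+10), pos 1: i→n (+5), pos 2: g→q (+10), pos 3: h→m (+5) — repeating every 2. The shifts repeat in a cycle of length 2: positions 0,1,… shift by +10, +5, then the pattern repeats.
Undoing it on cuvnd: c−10=s, u−5=p, v−10=l, n−5=i, d−10=t.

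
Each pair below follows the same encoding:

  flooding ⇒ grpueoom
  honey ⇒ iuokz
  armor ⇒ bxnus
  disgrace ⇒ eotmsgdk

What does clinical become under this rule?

Shifts by position in flooding: pos 0: f→g (+1), pos 1: l→r (+6), pos 2: o→p (+1), pos 3: o→u (+6) — repeating every 2. A repeating key of period 2 is used — shifts +1, +6 over and over.
Applying it to clinical: c+1=d, l+6=r, i+1=j, n+6=t, i+1=j, c+6=i, a+1=b, l+6=r.

drjtjibr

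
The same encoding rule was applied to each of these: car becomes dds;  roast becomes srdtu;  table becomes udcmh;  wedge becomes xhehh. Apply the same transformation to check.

The shift depends on letter class: consonant c→d is +1, but vowel a→d is +3. The rule splits by letter class: vowels +3, consonants +1.
On check: c(cons)+1=d, h(cons)+1=i, e(vowel)+3=h, c(cons)+1=d, k(cons)+1=l.

dihdl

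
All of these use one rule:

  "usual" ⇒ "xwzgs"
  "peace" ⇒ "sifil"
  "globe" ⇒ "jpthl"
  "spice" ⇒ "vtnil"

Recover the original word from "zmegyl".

wizard

In usual: u→x is +3, s→w is +4, u→z is +5, a→g is +6 — the shift increases by 1 each position. Letter i (0-indexed) is shifted by i+3, so successive shifts are 3, 4, 5, ….
Decoding zmegyl: z−3=w, m−4=i, e−5=z, g−6=a, y−7=r, l−8=d.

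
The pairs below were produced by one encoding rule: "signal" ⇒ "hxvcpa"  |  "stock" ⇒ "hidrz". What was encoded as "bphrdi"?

mascot

Each letter is shifted forward by 15 in the alphabet (a Caesar shift of +15).
Undoing it on bphrdi: b−15=m, p−15=a, h−15=s, r−15=c, d−15=o, i−15=t.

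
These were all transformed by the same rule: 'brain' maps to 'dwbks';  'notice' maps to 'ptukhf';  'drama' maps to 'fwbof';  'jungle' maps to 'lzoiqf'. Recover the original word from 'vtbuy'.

Shifts by position in brain: pos 0: b→d (+2), pos 1: r→w (+5), pos 2: a→b (+1), pos 3: i→k (+2), pos 4: n→s (+5) — repeating every 3. The shifts repeat in a cycle of length 3: positions 0,1,… shift by +2, +5, +1, then the pattern repeats.
Decoding vtbuy: v−2=t, t−5=o, b−1=a, u−2=s, y−5=t.

toast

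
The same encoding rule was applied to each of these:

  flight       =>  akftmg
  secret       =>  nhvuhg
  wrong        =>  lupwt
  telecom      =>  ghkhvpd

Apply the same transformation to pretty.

iuhggx

f(5)→a(0) and l(11)→k(10) fit y≡19x+9 (mod 26); the inverse of 19 mod 26 is 11. Treating letters as 0–25, the rule is x ↦ 19x + 9 (mod 26).
Applying it to pretty: p(15)→19·15+9≡8=i; r(17)→19·17+9≡20=u; e(4)→19·4+9≡7=h; t(19)→19·19+9≡6=g; t(19)→19·19+9≡6=g; y(24)→19·24+9≡23=x (all mod 26).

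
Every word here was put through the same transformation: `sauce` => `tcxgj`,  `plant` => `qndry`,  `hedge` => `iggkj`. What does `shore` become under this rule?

tjrvj

Letter i (0-indexed) is shifted by i+1, so successive shifts are 1, 2, 3, ….
On shore: s+1=t, h+2=j, o+3=r, r+4=v, e+5=j.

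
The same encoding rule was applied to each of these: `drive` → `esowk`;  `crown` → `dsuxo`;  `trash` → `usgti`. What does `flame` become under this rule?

gmgnk

The shift depends on letter class: consonant d→e is +1, but vowel i→o is +6. The rule splits by letter class: vowels +6, consonants +1.
For flame: f(cons)+1=g, l(cons)+1=m, a(vowel)+6=g, m(cons)+1=n, e(vowel)+6=k.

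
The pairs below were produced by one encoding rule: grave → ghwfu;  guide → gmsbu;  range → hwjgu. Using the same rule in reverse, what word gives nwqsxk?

g(6)→g(6) and r(17)→h(7) fit y≡19x+22 (mod 26); the inverse of 19 mod 26 is 11. Each letter's alphabet position (a=0..z=25) is mapped through 19·x+22 mod 26 — an affine cipher.
Undoing it on nwqsxk: n(13)→11·(13−22)≡5=f; w(22)→11·(22−22)≡0=a; q(16)→11·(16−22)≡12=m; s(18)→11·(18−22)≡8=i; x(23)→11·(23−22)≡11=l; k(10)→11·(10−22)≡24=y (all mod 26).

family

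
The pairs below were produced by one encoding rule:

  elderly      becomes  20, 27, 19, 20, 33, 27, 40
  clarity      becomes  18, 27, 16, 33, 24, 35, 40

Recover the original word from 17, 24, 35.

e is letter #5 and maps to 20: an offset of 15. Each letter is replaced by its alphabet position (a=1..z=26) + 15.
Undoing it on 17, 24, 35: 17→(17−15)÷1=2=b, 24→(24−15)÷1=9=i, 35→(35−15)÷1=20=t.

bit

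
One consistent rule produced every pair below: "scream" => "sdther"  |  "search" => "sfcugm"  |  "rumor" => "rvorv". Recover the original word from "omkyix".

olives

In scream: s→s is +0, c→d is +1, r→t is +2, e→h is +3 — the shift increases by 1 each position. Letter i (0-indexed) is shifted by i+0, so successive shifts are 0, 1, 2, ….
Decoding omkyix: o−0=o, m−1=l, k−2=i, y−3=v, i−4=e, x−5=s.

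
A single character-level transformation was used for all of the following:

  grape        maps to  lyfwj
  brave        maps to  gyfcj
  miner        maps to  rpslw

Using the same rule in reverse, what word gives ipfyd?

Shifts by position in grape: pos 0: g→l (+5), pos 1: r→y (+7), pos 2: a→f (+5), pos 3: p→w (+7) — repeating every 2. A repeating key of period 2 is used — shifts +5, +7 over and over.
Reversing it on ipfyd: i−5=d, p−7=i, f−5=a, y−7=r, d−5=y.

diary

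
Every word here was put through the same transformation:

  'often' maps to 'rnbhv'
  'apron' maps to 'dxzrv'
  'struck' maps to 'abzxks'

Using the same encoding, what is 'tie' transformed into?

The shift depends on letter class: consonant f→n is +8, but vowel o→r is +3. Vowels shift forward by 3 and consonants shift forward by 8.
On tie: t(cons)+8=b, i(vowel)+3=l, e(vowel)+3=h.

blh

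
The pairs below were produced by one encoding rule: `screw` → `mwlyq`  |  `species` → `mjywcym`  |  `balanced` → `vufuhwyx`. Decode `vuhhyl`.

banner

Compare letters: s→m is +20, c→w is +20, r→l is +20 — a constant shift. It's a constant shift of +20 (ROT20).
Undoing it on vuhhyl: v−20=b, u−20=a, h−20=n, h−20=n, y−20=e, l−20=r.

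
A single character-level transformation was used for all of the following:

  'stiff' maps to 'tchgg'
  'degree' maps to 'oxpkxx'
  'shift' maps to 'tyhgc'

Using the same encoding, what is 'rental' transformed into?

s(18)→t(19) and t(19)→c(2) fit y≡9x+13 (mod 26); the inverse of 9 mod 26 is 3. This is an affine cipher: with a=0,…,z=25, each position x becomes (9x+13) mod 26.
For rental: r(17)→9·17+13≡10=k; e(4)→9·4+13≡23=x; n(13)→9·13+13≡0=a; t(19)→9·19+13≡2=c; a(0)→9·0+13≡13=n; l(11)→9·11+13≡8=i (all mod 26).

kxacni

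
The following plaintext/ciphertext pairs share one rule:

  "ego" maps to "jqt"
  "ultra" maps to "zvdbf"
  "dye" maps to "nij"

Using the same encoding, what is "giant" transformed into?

The rule splits by letter class: vowels +5, consonants +10.
On giant: g(cons)+10=q, i(vowel)+5=n, a(vowel)+5=f, n(cons)+10=x, t(cons)+10=d.

qnfxd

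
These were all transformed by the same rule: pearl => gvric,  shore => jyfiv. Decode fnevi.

owner

Every letter moves 17 places later in the alphabet, wrapping around z→a.
Decoding fnevi: f−17=o, n−17=w, e−17=n, v−17=e, i−17=r.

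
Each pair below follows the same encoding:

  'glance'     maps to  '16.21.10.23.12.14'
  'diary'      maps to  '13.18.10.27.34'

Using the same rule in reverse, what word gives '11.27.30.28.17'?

g is letter #7 and maps to 16: an offset of 9. Each letter is replaced by its alphabet position (a=1..z=26) + 9.
Reversing it on 11.27.30.28.17: 11→(11−9)÷1=2=b, 27→(27−9)÷1=18=r, 30→(30−9)÷1=21=u, 28→(28−9)÷1=19=s, 17→(17−9)÷1=8=h.

brush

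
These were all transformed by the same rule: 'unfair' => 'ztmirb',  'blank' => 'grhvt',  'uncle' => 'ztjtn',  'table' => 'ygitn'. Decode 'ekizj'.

zebra

The shift increases by 1 at each position, starting from +5: 5, 6, 7, ….
Reversing it on ekizj: e−5=z, k−6=e, i−7=b, z−8=r, j−9=a.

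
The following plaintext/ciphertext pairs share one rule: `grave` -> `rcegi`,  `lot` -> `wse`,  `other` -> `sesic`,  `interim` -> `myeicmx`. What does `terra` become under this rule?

eicce

The shift depends on letter class: consonant g→r is +11, but vowel a→e is +4. Two shifts are in play — +4 for a/e/i/o/u, +11 for every other letter.
Applying it to terra: t(cons)+11=e, e(vowel)+4=i, r(cons)+11=c, r(cons)+11=c, a(vowel)+4=e.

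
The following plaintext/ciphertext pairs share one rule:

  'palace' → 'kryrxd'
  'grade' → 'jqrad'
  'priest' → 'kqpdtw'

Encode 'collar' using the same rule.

xhyyrq

p(15)→k(10) and a(0)→r(17) fit y≡3x+17 (mod 26); the inverse of 3 mod 26 is 9. Treating letters as 0–25, the rule is x ↦ 3x + 17 (mod 26).
On collar: c(2)→3·2+17≡23=x; o(14)→3·14+17≡7=h; l(11)→3·11+17≡24=y; l(11)→3·11+17≡24=y; a(0)→3·0+17≡17=r; r(17)→3·17+17≡16=q (all mod 26).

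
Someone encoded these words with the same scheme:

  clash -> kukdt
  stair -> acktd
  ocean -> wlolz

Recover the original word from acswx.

still

Letter i (0-indexed) is shifted by i+8, so successive shifts are 8, 9, 10, ….
Reversing it on acswx: a−8=s, c−9=t, s−10=i, w−11=l, x−12=l.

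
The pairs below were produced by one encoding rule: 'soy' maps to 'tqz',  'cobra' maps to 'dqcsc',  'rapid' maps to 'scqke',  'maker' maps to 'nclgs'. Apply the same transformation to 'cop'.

dqq

The shift depends on letter class: consonant s→t is +1, but vowel o→q is +2. Two shifts are in play — +2 for a/e/i/o/u, +1 for every other letter.
Applying it to cop: c(cons)+1=d, o(vowel)+2=q, p(cons)+1=q.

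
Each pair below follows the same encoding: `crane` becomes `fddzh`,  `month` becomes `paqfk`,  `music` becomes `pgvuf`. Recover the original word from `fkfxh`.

It's a Vigenère-style cipher with numeric key [3,12]: position i shifts by key[i mod 2].
Reversing it on fkfxh: f−3=c, k−12=y, f−3=c, x−12=l, h−3=e.

cycle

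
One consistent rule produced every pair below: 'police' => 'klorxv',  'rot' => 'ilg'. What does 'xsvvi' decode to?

Each pair mirrors across the alphabet (p↔k, o↔l, l↔o): positions sum to 25. Each letter is replaced by its mirror in the alphabet: a↔z, b↔y, c↔x, and so on (the Atbash cipher).
Reversing it on xsvvi: x↔c, s↔h, v↔e, v↔e, i↔r.

cheer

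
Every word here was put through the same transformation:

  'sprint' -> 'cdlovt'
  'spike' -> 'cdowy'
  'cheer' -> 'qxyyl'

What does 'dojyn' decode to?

pixel

This is an affine cipher: with a=0,…,z=25, each position x becomes (17x+8) mod 26.
Undoing it on dojyn: d(3)→23·(3−8)≡15=p; o(14)→23·(14−8)≡8=i; j(9)→23·(9−8)≡23=x; y(24)→23·(24−8)≡4=e; n(13)→23·(13−8)≡11=l (all mod 26).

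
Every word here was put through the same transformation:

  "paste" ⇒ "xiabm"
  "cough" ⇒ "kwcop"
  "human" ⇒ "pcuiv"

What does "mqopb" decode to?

eight

Compare letters: p→x is +8, a→i is +8, s→a is +8 — a constant shift. Every letter moves 8 places later in the alphabet, wrapping around z→a.
Decoding mqopb: m−8=e, q−8=i, o−8=g, p−8=h, b−8=t.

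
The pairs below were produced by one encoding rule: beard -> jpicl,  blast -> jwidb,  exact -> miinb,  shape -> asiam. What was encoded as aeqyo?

sting

It's a Vigenère-style cipher with numeric key [8,11]: position i shifts by key[i mod 2].
Reversing it on aeqyo: a−8=s, e−11=t, q−8=i, y−11=n, o−8=g.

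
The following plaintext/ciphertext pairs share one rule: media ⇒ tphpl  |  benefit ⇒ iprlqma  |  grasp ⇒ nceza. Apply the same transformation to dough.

Shifts by position in media: pos 0: m→t (+7), pos 1: e→p (+11), pos 2: d→h (+4), pos 3: i→p (+7), pos 4: a→l (+11) — repeating every 3. It's a Vigenère-style cipher with numeric key [7,11,4]: position i shifts by key[i mod 3].
Applying it to dough: d+7=k, o+11=z, u+4=y, g+7=n, h+11=s.

kzyns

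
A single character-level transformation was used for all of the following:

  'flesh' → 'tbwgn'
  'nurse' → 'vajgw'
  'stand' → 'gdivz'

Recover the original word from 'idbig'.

f(5)→t(19) and l(11)→b(1) fit y≡23x+8 (mod 26); the inverse of 23 mod 26 is 17. Each letter's alphabet position (a=0..z=25) is mapped through 23·x+8 mod 26 — an affine cipher.
Undoing it on idbig: i(8)→17·(8−8)≡0=a; d(3)→17·(3−8)≡19=t; b(1)→17·(1−8)≡11=l; i(8)→17·(8−8)≡0=a; g(6)→17·(6−8)≡18=s (all mod 26).

atlas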